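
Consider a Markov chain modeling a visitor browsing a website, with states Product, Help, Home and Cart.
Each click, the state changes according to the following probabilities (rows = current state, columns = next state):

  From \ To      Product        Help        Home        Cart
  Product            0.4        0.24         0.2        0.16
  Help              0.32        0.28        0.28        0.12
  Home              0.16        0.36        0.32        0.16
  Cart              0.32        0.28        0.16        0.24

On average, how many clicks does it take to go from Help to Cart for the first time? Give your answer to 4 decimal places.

7.0067

Let t(s) be the expected number of clicks to first reach Cart from state s, with t(Cart) = 0. Conditioning on the first click:
t(Product) = 1 + 0.4·t(Product) + 0.24·t(Help) + 0.2·t(Home)
t(Help) = 1 + 0.32·t(Product) + 0.28·t(Help) + 0.28·t(Home)
t(Home) = 1 + 0.16·t(Product) + 0.36·t(Help) + 0.32·t(Home)
Solving: t(Product) = 6.7233, t(Help) = 7.0067, t(Home) = 6.7620.
Expected clicks from Help to Cart: 7.0067.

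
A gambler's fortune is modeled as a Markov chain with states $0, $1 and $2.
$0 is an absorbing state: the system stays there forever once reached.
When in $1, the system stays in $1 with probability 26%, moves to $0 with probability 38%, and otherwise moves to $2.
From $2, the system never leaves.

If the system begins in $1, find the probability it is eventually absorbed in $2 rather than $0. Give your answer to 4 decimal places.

0.4865

Let h(s) be the probability of absorption at $2 starting from transient state s. Then h($2) = 1 and h($0) = 0. By first-step analysis:
h($1) = 0.38·0 + 0.26·h($1) + 0.36·1
Solving: h($1) = 0.4865.
Starting from $1, the probability is 0.4865.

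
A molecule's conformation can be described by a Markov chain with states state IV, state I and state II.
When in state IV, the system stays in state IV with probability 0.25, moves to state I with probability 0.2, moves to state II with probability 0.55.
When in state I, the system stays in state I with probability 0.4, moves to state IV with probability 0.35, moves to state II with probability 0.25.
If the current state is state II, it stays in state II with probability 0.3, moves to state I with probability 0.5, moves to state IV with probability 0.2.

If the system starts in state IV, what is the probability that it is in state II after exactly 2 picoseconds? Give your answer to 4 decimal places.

Sum over the intermediate state after 1 picosecond:
P = P(state IV→state IV)·P(state IV→state II) + P(state IV→state I)·P(state I→state II) + P(state IV→state II)·P(state II→state II)
  = 0.25×0.55 + 0.2×0.25 + 0.55×0.3
  = 0.1375 + 0.0500 + 0.1650 = 0.3525

0.3525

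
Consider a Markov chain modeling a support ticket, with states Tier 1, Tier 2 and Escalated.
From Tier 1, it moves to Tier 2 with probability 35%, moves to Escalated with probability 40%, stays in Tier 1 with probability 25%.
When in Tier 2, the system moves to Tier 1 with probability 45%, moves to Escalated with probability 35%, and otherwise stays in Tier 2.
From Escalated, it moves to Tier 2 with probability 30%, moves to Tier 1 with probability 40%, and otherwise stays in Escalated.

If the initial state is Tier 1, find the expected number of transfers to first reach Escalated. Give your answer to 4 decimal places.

Let t(s) be the expected number of transfers to first reach Escalated from state s, with t(Escalated) = 0. Conditioning on the first transfer:
t(Tier 1) = 1 + 0.25·t(Tier 1) + 0.35·t(Tier 2)
t(Tier 2) = 1 + 0.45·t(Tier 1) + 0.2·t(Tier 2)
Solving: t(Tier 1) = 2.5989, t(Tier 2) = 2.7119.
Expected transfers from Tier 1 to Escalated: 2.5989.

2.5989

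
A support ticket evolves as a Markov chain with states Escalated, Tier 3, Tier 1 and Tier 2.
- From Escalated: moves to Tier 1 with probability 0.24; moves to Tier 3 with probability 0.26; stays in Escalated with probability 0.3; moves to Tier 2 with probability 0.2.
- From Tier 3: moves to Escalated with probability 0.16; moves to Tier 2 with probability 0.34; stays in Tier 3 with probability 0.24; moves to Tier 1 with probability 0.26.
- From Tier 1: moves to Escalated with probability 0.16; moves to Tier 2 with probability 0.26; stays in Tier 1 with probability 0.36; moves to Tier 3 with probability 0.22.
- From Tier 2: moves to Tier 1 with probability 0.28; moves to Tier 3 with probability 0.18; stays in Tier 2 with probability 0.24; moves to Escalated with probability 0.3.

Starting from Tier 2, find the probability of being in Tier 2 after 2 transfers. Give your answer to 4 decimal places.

Propagate the distribution vector 2 transfers from Tier 2.
After 0 transfers: (0.0000, 0.0000, 0.0000, 1.0000)
After 1 transfer: (0.3000, 0.1800, 0.2800, 0.2400)
After 2 transfers: (0.2356, 0.2260, 0.2868, 0.2516)
P(in Tier 2 after 2 transfers) = 0.2516

0.2516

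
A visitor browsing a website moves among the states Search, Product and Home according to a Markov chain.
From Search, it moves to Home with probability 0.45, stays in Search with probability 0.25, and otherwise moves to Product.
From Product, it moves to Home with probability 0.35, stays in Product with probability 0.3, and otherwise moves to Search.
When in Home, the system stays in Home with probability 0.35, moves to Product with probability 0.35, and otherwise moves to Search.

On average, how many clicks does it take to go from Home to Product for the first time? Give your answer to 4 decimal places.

2.9787

Let t(s) be the expected number of clicks to first reach Product from state s, with t(Product) = 0. Conditioning on the first click:
t(Search) = 1 + 0.25·t(Search) + 0.45·t(Home)
t(Home) = 1 + 0.3·t(Search) + 0.35·t(Home)
Solving: t(Search) = 3.1206, t(Home) = 2.9787.
Expected clicks from Home to Product: 2.9787.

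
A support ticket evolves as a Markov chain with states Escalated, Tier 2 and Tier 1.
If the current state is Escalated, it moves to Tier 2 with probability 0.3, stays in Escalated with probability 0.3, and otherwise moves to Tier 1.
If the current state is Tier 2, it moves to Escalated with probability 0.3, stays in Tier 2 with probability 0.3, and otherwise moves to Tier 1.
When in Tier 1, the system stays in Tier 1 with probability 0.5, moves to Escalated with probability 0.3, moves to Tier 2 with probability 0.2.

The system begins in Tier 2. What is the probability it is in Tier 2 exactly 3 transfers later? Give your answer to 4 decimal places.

0.2560

Propagate the distribution vector 3 transfers from Tier 2.
After 0 transfers: (0.0000, 1.0000, 0.0000)
After 1 transfer: (0.3000, 0.3000, 0.4000)
After 2 transfers: (0.3000, 0.2600, 0.4400)
After 3 transfers: (0.3000, 0.2560, 0.4440)
P(in Tier 2 after 3 transfers) = 0.2560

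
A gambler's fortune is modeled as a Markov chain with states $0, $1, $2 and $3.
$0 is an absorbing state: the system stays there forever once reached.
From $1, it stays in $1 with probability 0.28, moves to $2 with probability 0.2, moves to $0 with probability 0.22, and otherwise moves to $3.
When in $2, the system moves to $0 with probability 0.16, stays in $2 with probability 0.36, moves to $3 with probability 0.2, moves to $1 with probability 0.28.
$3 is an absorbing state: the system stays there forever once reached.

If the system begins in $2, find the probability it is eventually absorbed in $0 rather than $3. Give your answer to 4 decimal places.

Let h(s) be the probability of absorption at $0 starting from transient state s. Then h($0) = 1 and h($3) = 0. By first-step analysis:
h($1) = 0.22·1 + 0.28·h($1) + 0.2·h($2) + 0.3·0
h($2) = 0.16·1 + 0.28·h($1) + 0.36·h($2) + 0.2·0
Solving: h($1) = 0.4269, h($2) = 0.4368.
Starting from $2, the probability is 0.4368.

0.4368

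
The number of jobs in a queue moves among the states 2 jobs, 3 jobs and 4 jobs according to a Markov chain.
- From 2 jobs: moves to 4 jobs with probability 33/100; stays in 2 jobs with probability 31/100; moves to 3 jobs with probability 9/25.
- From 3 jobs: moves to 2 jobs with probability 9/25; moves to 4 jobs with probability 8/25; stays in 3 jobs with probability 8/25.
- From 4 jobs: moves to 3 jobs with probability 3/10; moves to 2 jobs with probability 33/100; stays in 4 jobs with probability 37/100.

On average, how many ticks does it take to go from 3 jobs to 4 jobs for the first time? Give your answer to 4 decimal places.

3.0919

Let t(s) be the expected number of ticks to first reach 4 jobs from state s, with t(4 jobs) = 0. Conditioning on the first tick:
t(2 jobs) = 1 + 0.31·t(2 jobs) + 0.36·t(3 jobs)
t(3 jobs) = 1 + 0.36·t(2 jobs) + 0.32·t(3 jobs)
Solving: t(2 jobs) = 3.0624, t(3 jobs) = 3.0919.
Expected ticks from 3 jobs to 4 jobs: 3.0919.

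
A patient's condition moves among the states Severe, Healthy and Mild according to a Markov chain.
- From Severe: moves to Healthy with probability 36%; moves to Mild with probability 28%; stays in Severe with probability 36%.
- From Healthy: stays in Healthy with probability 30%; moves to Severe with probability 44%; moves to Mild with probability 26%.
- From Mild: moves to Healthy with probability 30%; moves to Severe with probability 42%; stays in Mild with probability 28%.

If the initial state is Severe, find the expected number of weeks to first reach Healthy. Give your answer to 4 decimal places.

Let t(s) be the expected number of weeks to first reach Healthy from state s, with t(Healthy) = 0. Conditioning on the first week:
t(Severe) = 1 + 0.36·t(Severe) + 0.28·t(Mild)
t(Mild) = 1 + 0.42·t(Severe) + 0.28·t(Mild)
Solving: t(Severe) = 2.9138, t(Mild) = 3.0886.
Expected weeks from Severe to Healthy: 2.9138.

2.9138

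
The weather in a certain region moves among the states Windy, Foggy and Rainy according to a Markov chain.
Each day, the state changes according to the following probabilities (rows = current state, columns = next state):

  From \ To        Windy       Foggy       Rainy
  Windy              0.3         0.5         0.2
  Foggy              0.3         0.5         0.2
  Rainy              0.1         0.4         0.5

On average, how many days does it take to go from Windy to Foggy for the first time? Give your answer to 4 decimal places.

Let t(s) be the expected number of days to first reach Foggy from state s, with t(Foggy) = 0. Conditioning on the first day:
t(Windy) = 1 + 0.3·t(Windy) + 0.2·t(Rainy)
t(Rainy) = 1 + 0.1·t(Windy) + 0.5·t(Rainy)
Solving: t(Windy) = 2.1212, t(Rainy) = 2.4242.
Expected days from Windy to Foggy: 2.1212.

2.1212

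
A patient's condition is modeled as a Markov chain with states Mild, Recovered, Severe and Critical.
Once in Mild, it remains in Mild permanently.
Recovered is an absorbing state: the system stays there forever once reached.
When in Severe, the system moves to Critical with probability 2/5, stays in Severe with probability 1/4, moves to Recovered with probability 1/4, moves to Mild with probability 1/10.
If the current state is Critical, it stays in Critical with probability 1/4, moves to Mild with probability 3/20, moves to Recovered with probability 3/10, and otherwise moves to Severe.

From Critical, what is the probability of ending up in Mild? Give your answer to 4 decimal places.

Let h(s) be the probability of absorption at Mild starting from transient state s. Then h(Mild) = 1 and h(Recovered) = 0. By first-step analysis:
h(Severe) = 0.1·1 + 0.25·0 + 0.25·h(Severe) + 0.4·h(Critical)
h(Critical) = 0.15·1 + 0.3·0 + 0.3·h(Severe) + 0.25·h(Critical)
Solving: h(Severe) = 0.3051, h(Critical) = 0.3220.
Starting from Critical, the probability is 0.3220.

0.3220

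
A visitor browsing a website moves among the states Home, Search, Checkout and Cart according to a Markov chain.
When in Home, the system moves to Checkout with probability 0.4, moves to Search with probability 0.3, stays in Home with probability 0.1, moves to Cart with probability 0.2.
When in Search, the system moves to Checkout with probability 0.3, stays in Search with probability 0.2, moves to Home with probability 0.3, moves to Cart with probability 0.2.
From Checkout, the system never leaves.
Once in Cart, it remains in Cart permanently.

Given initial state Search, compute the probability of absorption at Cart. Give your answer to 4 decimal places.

0.3810

Let h(s) be the probability of absorption at Cart starting from transient state s. Then h(Cart) = 1 and h(Checkout) = 0. By first-step analysis:
h(Home) = 0.1·h(Home) + 0.3·h(Search) + 0.4·0 + 0.2·1
h(Search) = 0.3·h(Home) + 0.2·h(Search) + 0.3·0 + 0.2·1
Solving: h(Home) = 0.3492, h(Search) = 0.3810.
Starting from Search, the probability is 0.3810.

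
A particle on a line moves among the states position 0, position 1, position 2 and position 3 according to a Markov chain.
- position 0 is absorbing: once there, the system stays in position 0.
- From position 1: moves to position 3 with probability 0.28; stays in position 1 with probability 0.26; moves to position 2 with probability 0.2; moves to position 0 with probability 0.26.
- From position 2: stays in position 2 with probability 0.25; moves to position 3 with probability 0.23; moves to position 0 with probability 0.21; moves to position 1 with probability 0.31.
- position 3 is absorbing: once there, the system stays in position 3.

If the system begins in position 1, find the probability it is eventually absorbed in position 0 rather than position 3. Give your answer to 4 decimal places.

0.4807

Let h(s) be the probability of absorption at position 0 starting from transient state s. Then h(position 0) = 1 and h(position 3) = 0. By first-step analysis:
h(position 1) = 0.26·1 + 0.26·h(position 1) + 0.2·h(position 2) + 0.28·0
h(position 2) = 0.21·1 + 0.31·h(position 1) + 0.25·h(position 2) + 0.23·0
Solving: h(position 1) = 0.4807, h(position 2) = 0.4787.
Starting from position 1, the probability is 0.4807.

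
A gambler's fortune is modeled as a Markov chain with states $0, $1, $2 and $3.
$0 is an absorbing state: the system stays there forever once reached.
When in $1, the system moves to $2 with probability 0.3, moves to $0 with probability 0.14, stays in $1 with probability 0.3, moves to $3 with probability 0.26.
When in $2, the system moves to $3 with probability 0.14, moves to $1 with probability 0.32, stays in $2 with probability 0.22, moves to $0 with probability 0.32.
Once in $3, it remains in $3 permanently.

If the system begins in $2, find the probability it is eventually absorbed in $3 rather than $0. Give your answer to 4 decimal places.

0.4027

Let h(s) be the probability of absorption at $3 starting from transient state s. Then h($3) = 1 and h($0) = 0. By first-step analysis:
h($1) = 0.14·0 + 0.3·h($1) + 0.3·h($2) + 0.26·1
h($2) = 0.32·0 + 0.32·h($1) + 0.22·h($2) + 0.14·1
Solving: h($1) = 0.5440, h($2) = 0.4027.
Starting from $2, the probability is 0.4027.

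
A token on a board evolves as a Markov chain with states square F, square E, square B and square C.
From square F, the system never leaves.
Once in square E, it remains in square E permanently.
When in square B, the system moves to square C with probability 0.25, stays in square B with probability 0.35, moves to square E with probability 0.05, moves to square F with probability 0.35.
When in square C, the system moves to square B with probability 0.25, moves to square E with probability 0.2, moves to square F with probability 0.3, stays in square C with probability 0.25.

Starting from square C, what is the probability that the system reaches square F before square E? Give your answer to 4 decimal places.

0.6647

Let h(s) be the probability of absorption at square F starting from transient state s. Then h(square F) = 1 and h(square E) = 0. By first-step analysis:
h(square B) = 0.35·1 + 0.05·0 + 0.35·h(square B) + 0.25·h(square C)
h(square C) = 0.3·1 + 0.2·0 + 0.25·h(square B) + 0.25·h(square C)
Solving: h(square B) = 0.7941, h(square C) = 0.6647.
Starting from square C, the probability is 0.6647.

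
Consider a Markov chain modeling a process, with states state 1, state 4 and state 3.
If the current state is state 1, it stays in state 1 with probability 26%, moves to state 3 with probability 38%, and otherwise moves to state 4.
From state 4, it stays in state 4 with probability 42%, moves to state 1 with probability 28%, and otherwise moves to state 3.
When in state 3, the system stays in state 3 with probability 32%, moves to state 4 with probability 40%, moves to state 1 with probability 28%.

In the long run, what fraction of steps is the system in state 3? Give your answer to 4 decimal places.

Let the stationary distribution be π with π = πP and π_1 + π_2 + π_3 = 1.
π_1 = 0.26·π_1 + 0.28·π_2 + 0.28·π_3
π_2 = 0.36·π_1 + 0.42·π_2 + 0.4·π_3
Solving with the normalization constraint gives π = (0.2745, 0.3970, 0.3285).
So the stationary probability of state 3 is 0.3285.

0.3285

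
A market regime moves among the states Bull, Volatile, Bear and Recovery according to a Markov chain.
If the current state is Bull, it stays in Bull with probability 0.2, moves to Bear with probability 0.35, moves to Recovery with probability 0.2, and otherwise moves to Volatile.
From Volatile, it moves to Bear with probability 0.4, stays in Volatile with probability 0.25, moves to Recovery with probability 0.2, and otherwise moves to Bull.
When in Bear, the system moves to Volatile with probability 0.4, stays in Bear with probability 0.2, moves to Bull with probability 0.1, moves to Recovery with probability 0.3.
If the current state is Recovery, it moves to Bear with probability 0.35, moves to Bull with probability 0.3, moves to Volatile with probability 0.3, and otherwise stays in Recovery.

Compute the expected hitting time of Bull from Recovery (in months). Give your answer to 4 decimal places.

Let t(s) be the expected number of months to first reach Bull from state s, with t(Bull) = 0. Conditioning on the first month:
t(Volatile) = 1 + 0.25·t(Volatile) + 0.4·t(Bear) + 0.2·t(Recovery)
t(Bear) = 1 + 0.4·t(Volatile) + 0.2·t(Bear) + 0.3·t(Recovery)
t(Recovery) = 1 + 0.3·t(Volatile) + 0.35·t(Bear) + 0.05·t(Recovery)
Solving: t(Volatile) = 6.0946, t(Bear) = 6.2816, t(Recovery) = 5.2915.
Expected months from Recovery to Bull: 5.2915.

5.2915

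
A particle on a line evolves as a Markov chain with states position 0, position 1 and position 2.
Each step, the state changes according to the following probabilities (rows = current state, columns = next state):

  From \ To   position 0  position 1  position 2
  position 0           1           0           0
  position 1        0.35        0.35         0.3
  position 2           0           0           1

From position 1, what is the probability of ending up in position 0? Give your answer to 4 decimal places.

0.5385

Let h(s) be the probability of absorption at position 0 starting from transient state s. Then h(position 0) = 1 and h(position 2) = 0. By first-step analysis:
h(position 1) = 0.35·1 + 0.35·h(position 1) + 0.3·0
Solving: h(position 1) = 0.5385.
Starting from position 1, the probability is 0.5385.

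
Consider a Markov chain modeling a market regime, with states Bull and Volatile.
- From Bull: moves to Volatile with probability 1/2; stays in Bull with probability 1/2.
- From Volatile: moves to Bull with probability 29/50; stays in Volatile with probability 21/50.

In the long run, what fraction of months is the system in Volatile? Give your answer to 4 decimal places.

Let the stationary distribution be π with π = πP and π_1 + π_2 = 1.
π_1 = 0.5·π_1 + 0.58·π_2
Solving with the normalization constraint gives π = (0.5370, 0.4630).
So the stationary probability of Volatile is 0.4630.

0.4630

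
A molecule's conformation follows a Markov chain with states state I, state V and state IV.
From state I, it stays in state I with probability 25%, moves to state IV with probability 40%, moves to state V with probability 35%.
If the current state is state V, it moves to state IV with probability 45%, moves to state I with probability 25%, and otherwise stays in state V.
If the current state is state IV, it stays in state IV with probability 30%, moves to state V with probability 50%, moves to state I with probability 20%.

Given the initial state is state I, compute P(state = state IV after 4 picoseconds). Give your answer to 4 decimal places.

Propagate the distribution vector 4 picoseconds from state I.
After 0 picoseconds: (1.0000, 0.0000, 0.0000)
After 1 picosecond: (0.2500, 0.3500, 0.4000)
After 2 picoseconds: (0.2300, 0.3925, 0.3775)
After 3 picoseconds: (0.2311, 0.3870, 0.3819)
After 4 picoseconds: (0.2309, 0.3879, 0.3812)
P(in state IV after 4 picoseconds) = 0.3812

0.3812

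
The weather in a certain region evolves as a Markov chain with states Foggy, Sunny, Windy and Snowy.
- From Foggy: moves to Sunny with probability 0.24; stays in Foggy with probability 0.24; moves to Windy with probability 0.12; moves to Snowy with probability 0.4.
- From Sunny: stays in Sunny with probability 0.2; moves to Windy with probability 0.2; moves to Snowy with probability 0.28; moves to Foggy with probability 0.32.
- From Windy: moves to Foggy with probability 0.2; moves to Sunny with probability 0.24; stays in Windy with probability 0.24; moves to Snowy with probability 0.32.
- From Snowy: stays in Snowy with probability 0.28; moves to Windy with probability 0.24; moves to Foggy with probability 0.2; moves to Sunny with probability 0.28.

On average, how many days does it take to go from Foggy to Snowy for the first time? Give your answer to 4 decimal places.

Let t(s) be the expected number of days to first reach Snowy from state s, with t(Snowy) = 0. Conditioning on the first day:
t(Foggy) = 1 + 0.24·t(Foggy) + 0.24·t(Sunny) + 0.12·t(Windy)
t(Sunny) = 1 + 0.32·t(Foggy) + 0.2·t(Sunny) + 0.2·t(Windy)
t(Windy) = 1 + 0.2·t(Foggy) + 0.24·t(Sunny) + 0.24·t(Windy)
Solving: t(Foggy) = 2.7799, t(Sunny) = 3.1201, t(Windy) = 3.0327.
Expected days from Foggy to Snowy: 2.7799.

2.7799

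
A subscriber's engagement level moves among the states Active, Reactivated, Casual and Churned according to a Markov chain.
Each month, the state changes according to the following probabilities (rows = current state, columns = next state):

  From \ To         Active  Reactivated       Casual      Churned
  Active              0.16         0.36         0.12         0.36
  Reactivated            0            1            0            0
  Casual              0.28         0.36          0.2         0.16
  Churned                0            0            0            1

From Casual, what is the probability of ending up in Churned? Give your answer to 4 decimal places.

Let h(s) be the probability of absorption at Churned starting from transient state s. Then h(Churned) = 1 and h(Reactivated) = 0. By first-step analysis:
h(Active) = 0.16·h(Active) + 0.36·0 + 0.12·h(Casual) + 0.36·1
h(Casual) = 0.28·h(Active) + 0.36·0 + 0.2·h(Casual) + 0.16·1
Solving: h(Active) = 0.4812, h(Casual) = 0.3684.
Starting from Casual, the probability is 0.3684.

0.3684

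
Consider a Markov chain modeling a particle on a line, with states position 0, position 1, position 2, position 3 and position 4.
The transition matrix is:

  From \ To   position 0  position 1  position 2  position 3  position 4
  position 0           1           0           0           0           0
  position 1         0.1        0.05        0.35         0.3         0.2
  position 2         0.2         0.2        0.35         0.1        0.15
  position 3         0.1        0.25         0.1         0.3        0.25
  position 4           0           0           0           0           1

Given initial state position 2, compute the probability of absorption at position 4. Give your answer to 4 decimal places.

0.5165

Let h(s) be the probability of absorption at position 4 starting from transient state s. Then h(position 4) = 1 and h(position 0) = 0. By first-step analysis:
h(position 1) = 0.1·0 + 0.05·h(position 1) + 0.35·h(position 2) + 0.3·h(position 3) + 0.2·1
h(position 2) = 0.2·0 + 0.2·h(position 1) + 0.35·h(position 2) + 0.1·h(position 3) + 0.15·1
h(position 3) = 0.1·0 + 0.25·h(position 1) + 0.1·h(position 2) + 0.3·h(position 3) + 0.25·1
Solving: h(position 1) = 0.6052, h(position 2) = 0.5165, h(position 3) = 0.6471.
Starting from position 2, the probability is 0.5165.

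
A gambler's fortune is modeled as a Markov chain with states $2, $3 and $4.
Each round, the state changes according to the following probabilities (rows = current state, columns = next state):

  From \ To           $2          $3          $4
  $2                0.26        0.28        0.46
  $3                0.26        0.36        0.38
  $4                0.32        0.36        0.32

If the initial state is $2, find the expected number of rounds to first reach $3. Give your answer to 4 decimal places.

Let t(s) be the expected number of rounds to first reach $3 from state s, with t($3) = 0. Conditioning on the first round:
t($2) = 1 + 0.26·t($2) + 0.46·t($4)
t($4) = 1 + 0.32·t($2) + 0.32·t($4)
Solving: t($2) = 3.2022, t($4) = 2.9775.
Expected rounds from $2 to $3: 3.2022.

3.2022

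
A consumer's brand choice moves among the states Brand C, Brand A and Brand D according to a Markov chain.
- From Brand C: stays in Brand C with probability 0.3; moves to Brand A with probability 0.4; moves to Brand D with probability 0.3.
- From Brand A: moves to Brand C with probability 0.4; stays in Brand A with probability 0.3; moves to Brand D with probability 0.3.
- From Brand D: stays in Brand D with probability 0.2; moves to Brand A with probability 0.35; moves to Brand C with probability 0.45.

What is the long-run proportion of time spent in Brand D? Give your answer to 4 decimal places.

0.2727

Let the stationary distribution be π with π = πP and π_1 + π_2 + π_3 = 1.
π_1 = 0.3·π_1 + 0.4·π_2 + 0.45·π_3
π_2 = 0.4·π_1 + 0.3·π_2 + 0.35·π_3
Solving with the normalization constraint gives π = (0.3760, 0.3512, 0.2727).
So the stationary probability of Brand D is 0.2727.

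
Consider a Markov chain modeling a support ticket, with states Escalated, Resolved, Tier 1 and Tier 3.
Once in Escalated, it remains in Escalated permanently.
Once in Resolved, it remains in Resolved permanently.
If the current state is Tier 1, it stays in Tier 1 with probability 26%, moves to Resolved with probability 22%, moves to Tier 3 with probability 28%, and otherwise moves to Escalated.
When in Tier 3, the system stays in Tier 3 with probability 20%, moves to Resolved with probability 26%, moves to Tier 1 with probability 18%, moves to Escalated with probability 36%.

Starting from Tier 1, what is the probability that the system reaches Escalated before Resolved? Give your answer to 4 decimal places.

0.5406

Let h(s) be the probability of absorption at Escalated starting from transient state s. Then h(Escalated) = 1 and h(Resolved) = 0. By first-step analysis:
h(Tier 1) = 0.24·1 + 0.22·0 + 0.26·h(Tier 1) + 0.28·h(Tier 3)
h(Tier 3) = 0.36·1 + 0.26·0 + 0.18·h(Tier 1) + 0.2·h(Tier 3)
Solving: h(Tier 1) = 0.5406, h(Tier 3) = 0.5716.
Starting from Tier 1, the probability is 0.5406.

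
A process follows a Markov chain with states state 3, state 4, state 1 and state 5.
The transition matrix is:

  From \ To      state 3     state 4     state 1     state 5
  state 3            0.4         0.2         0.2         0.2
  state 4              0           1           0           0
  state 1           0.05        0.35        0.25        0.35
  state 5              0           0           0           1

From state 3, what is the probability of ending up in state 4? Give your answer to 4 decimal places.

0.5000

Let h(s) be the probability of absorption at state 4 starting from transient state s. Then h(state 4) = 1 and h(state 5) = 0. By first-step analysis:
h(state 3) = 0.4·h(state 3) + 0.2·1 + 0.2·h(state 1) + 0.2·0
h(state 1) = 0.05·h(state 3) + 0.35·1 + 0.25·h(state 1) + 0.35·0
Solving: h(state 3) = 0.5000, h(state 1) = 0.5000.
Starting from state 3, the probability is 0.5000.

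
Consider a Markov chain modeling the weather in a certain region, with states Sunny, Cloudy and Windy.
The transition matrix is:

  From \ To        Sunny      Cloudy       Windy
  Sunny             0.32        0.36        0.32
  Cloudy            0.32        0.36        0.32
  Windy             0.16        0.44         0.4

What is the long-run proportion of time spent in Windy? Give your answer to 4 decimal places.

Let the stationary distribution be π with π = πP and π_1 + π_2 + π_3 = 1.
π_1 = 0.32·π_1 + 0.32·π_2 + 0.16·π_3
π_2 = 0.36·π_1 + 0.36·π_2 + 0.44·π_3
Solving with the normalization constraint gives π = (0.2643, 0.3878, 0.3478).
So the stationary probability of Windy is 0.3478.

0.3478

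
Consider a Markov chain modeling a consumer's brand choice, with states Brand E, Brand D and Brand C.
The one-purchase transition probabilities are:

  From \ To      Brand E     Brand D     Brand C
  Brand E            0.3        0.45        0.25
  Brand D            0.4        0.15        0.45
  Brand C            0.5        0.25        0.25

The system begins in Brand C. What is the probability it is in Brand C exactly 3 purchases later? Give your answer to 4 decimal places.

0.3150

Propagate the distribution vector 3 purchases from Brand C.
After 0 purchases: (0.0000, 0.0000, 1.0000)
After 1 purchase: (0.5000, 0.2500, 0.2500)
After 2 purchases: (0.3750, 0.3250, 0.3000)
After 3 purchases: (0.3925, 0.2925, 0.3150)
P(in Brand C after 3 purchases) = 0.3150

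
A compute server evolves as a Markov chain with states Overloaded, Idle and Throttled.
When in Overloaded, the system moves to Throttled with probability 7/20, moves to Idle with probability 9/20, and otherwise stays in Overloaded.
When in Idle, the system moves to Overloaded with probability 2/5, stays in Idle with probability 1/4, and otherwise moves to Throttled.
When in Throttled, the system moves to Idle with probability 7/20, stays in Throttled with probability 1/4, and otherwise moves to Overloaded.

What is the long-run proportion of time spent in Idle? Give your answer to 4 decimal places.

Let the stationary distribution be π with π = πP and π_1 + π_2 + π_3 = 1.
π_1 = 0.2·π_1 + 0.4·π_2 + 0.4·π_3
π_2 = 0.45·π_1 + 0.25·π_2 + 0.35·π_3
Solving with the normalization constraint gives π = (0.3333, 0.3485, 0.3182).
So the stationary probability of Idle is 0.3485.

0.3485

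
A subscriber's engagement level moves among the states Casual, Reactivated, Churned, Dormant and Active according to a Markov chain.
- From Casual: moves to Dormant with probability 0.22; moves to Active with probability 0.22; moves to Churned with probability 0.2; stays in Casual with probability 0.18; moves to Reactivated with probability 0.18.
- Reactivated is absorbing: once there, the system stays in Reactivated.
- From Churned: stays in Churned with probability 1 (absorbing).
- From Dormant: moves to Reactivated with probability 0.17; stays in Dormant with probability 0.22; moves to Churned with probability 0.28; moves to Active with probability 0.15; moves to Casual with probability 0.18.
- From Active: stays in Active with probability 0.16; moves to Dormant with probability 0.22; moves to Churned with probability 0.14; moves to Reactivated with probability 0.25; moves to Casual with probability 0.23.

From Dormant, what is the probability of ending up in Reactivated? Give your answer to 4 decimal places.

Let h(s) be the probability of absorption at Reactivated starting from transient state s. Then h(Reactivated) = 1 and h(Churned) = 0. By first-step analysis:
h(Casual) = 0.18·h(Casual) + 0.18·1 + 0.2·0 + 0.22·h(Dormant) + 0.22·h(Active)
h(Dormant) = 0.18·h(Casual) + 0.17·1 + 0.28·0 + 0.22·h(Dormant) + 0.15·h(Active)
h(Active) = 0.23·h(Casual) + 0.25·1 + 0.14·0 + 0.22·h(Dormant) + 0.16·h(Active)
Solving: h(Casual) = 0.4815, h(Dormant) = 0.4335, h(Active) = 0.5430.
Starting from Dormant, the probability is 0.4335.

0.4335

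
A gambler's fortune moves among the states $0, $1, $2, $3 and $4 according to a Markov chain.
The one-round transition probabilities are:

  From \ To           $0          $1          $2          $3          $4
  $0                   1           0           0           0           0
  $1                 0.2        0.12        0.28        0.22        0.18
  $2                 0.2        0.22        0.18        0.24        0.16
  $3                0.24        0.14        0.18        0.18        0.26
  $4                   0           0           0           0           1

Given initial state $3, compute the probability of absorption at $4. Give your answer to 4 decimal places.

Let h(s) be the probability of absorption at $4 starting from transient state s. Then h($4) = 1 and h($0) = 0. By first-step analysis:
h($1) = 0.2·0 + 0.12·h($1) + 0.28·h($2) + 0.22·h($3) + 0.18·1
h($2) = 0.2·0 + 0.22·h($1) + 0.18·h($2) + 0.24·h($3) + 0.16·1
h($3) = 0.24·0 + 0.14·h($1) + 0.18·h($2) + 0.18·h($3) + 0.26·1
Solving: h($1) = 0.4800, h($2) = 0.4709, h($3) = 0.5024.
Starting from $3, the probability is 0.5024.

0.5024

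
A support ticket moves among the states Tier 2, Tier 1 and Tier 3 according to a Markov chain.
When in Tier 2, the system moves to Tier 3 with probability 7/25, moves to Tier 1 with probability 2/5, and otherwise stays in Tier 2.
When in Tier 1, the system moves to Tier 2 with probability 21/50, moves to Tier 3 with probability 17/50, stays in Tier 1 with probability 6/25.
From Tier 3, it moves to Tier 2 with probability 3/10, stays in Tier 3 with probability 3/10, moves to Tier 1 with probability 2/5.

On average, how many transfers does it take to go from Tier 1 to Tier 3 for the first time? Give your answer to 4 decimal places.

3.1537

Let t(s) be the expected number of transfers to first reach Tier 3 from state s, with t(Tier 3) = 0. Conditioning on the first transfer:
t(Tier 2) = 1 + 0.32·t(Tier 2) + 0.4·t(Tier 1)
t(Tier 1) = 1 + 0.42·t(Tier 2) + 0.24·t(Tier 1)
Solving: t(Tier 2) = 3.3257, t(Tier 1) = 3.1537.
Expected transfers from Tier 1 to Tier 3: 3.1537.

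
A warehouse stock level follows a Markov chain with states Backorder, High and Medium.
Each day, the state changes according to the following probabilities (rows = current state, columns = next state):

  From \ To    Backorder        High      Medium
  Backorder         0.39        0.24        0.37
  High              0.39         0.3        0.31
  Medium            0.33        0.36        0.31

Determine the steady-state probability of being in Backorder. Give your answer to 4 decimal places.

0.3701

Let the stationary distribution be π with π = πP and π_1 + π_2 + π_3 = 1.
π_1 = 0.39·π_1 + 0.39·π_2 + 0.33·π_3
π_2 = 0.24·π_1 + 0.3·π_2 + 0.36·π_3
Solving with the normalization constraint gives π = (0.3701, 0.2977, 0.3322).
So the stationary probability of Backorder is 0.3701.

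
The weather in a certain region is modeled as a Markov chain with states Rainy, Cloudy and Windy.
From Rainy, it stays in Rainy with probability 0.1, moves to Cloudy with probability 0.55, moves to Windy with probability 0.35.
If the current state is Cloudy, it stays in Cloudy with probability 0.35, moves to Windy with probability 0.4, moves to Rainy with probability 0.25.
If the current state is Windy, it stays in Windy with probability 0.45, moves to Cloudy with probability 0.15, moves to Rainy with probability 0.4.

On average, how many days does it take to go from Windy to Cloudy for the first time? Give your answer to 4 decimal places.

3.6620

Let t(s) be the expected number of days to first reach Cloudy from state s, with t(Cloudy) = 0. Conditioning on the first day:
t(Rainy) = 1 + 0.1·t(Rainy) + 0.35·t(Windy)
t(Windy) = 1 + 0.4·t(Rainy) + 0.45·t(Windy)
Solving: t(Rainy) = 2.5352, t(Windy) = 3.6620.
Expected days from Windy to Cloudy: 3.6620.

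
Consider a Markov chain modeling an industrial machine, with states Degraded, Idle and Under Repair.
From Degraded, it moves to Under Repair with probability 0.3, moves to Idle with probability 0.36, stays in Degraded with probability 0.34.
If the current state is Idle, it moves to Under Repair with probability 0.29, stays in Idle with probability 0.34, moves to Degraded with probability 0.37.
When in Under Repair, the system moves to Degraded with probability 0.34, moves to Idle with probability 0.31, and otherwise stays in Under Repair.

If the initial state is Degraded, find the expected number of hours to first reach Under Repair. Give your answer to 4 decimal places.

3.3730

Let t(s) be the expected number of hours to first reach Under Repair from state s, with t(Under Repair) = 0. Conditioning on the first hour:
t(Degraded) = 1 + 0.34·t(Degraded) + 0.36·t(Idle)
t(Idle) = 1 + 0.37·t(Degraded) + 0.34·t(Idle)
Solving: t(Degraded) = 3.3730, t(Idle) = 3.4061.
Expected hours from Degraded to Under Repair: 3.3730.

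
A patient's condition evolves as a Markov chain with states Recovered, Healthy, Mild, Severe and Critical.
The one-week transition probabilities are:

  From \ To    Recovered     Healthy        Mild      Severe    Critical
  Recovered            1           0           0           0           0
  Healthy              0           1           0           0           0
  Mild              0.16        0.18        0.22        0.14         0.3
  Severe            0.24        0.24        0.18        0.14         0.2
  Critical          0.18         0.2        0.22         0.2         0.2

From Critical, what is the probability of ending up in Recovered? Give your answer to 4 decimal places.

0.4788

Let h(s) be the probability of absorption at Recovered starting from transient state s. Then h(Recovered) = 1 and h(Healthy) = 0. By first-step analysis:
h(Mild) = 0.16·1 + 0.18·0 + 0.22·h(Mild) + 0.14·h(Severe) + 0.3·h(Critical)
h(Severe) = 0.24·1 + 0.24·0 + 0.18·h(Mild) + 0.14·h(Severe) + 0.2·h(Critical)
h(Critical) = 0.18·1 + 0.2·0 + 0.22·h(Mild) + 0.2·h(Severe) + 0.2·h(Critical)
Solving: h(Mild) = 0.4773, h(Severe) = 0.4903, h(Critical) = 0.4788.
Starting from Critical, the probability is 0.4788.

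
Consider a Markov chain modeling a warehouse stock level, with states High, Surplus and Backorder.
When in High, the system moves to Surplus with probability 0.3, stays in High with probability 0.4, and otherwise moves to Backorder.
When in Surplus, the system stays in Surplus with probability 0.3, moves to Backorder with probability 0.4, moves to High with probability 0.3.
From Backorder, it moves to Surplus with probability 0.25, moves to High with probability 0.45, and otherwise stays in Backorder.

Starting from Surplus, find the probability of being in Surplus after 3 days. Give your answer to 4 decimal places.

0.2835

Propagate the distribution vector 3 days from Surplus.
After 0 days: (0.0000, 1.0000, 0.0000)
After 1 day: (0.3000, 0.3000, 0.4000)
After 2 days: (0.3900, 0.2800, 0.3300)
After 3 days: (0.3885, 0.2835, 0.3280)
P(in Surplus after 3 days) = 0.2835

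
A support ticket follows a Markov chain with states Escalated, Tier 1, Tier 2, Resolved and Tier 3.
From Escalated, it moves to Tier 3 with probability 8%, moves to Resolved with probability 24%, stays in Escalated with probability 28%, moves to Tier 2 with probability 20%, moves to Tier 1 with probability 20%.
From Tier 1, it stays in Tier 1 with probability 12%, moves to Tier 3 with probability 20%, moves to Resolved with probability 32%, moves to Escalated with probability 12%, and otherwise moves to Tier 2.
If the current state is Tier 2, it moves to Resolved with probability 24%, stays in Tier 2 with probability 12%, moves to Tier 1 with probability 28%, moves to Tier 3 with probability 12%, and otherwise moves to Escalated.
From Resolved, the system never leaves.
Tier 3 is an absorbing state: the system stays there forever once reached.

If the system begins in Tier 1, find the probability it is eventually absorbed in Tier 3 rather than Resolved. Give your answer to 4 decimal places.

0.3597

Let h(s) be the probability of absorption at Tier 3 starting from transient state s. Then h(Tier 3) = 1 and h(Resolved) = 0. By first-step analysis:
h(Escalated) = 0.28·h(Escalated) + 0.2·h(Tier 1) + 0.2·h(Tier 2) + 0.24·0 + 0.08·1
h(Tier 1) = 0.12·h(Escalated) + 0.12·h(Tier 1) + 0.24·h(Tier 2) + 0.32·0 + 0.2·1
h(Tier 2) = 0.24·h(Escalated) + 0.28·h(Tier 1) + 0.12·h(Tier 2) + 0.24·0 + 0.12·1
Solving: h(Escalated) = 0.3037, h(Tier 1) = 0.3597, h(Tier 2) = 0.3336.
Starting from Tier 1, the probability is 0.3597.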